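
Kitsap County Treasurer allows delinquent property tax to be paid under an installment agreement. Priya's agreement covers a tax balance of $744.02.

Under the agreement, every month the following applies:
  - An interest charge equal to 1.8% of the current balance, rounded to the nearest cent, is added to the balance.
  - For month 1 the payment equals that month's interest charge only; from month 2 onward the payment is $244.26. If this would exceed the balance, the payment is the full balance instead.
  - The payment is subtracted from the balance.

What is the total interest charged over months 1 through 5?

$41.73

Month 1: opening $744.02; interest $13.39 → $757.41; payment $13.39; balance $744.02
Month 2: opening $744.02; interest $13.39 → $757.41; payment $244.26; balance $513.15
Month 3: opening $513.15; interest $9.24 → $522.39; payment $244.26; balance $278.13
Month 4: opening $278.13; interest $5.01 → $283.14; payment $244.26; balance $38.88
Month 5: opening $38.88; interest $0.70 → $39.58; payment $39.58; balance $0.00
Total interest: $13.39 + $13.39 + $9.24 + $5.01 + $0.70 = $41.73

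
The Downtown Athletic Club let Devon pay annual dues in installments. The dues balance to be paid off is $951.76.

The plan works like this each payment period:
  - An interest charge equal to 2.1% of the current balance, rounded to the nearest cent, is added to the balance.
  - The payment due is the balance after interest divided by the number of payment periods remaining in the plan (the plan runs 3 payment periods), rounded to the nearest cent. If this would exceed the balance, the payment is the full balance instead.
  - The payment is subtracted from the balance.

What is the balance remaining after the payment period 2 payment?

$330.71

Payment period 1: $951.76 +$19.99 interest = $971.75; pay $323.92 → $647.83
Payment period 2: $647.83 +$13.60 interest = $661.43; pay $330.72 → $330.71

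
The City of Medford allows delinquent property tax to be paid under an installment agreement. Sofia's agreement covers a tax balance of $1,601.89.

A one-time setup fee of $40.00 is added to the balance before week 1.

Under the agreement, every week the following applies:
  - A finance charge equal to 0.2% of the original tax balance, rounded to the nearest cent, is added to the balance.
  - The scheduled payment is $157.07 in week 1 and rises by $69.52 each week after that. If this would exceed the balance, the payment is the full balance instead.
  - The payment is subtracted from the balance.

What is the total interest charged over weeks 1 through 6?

$19.20

Week 1: $1,641.89 +$3.20 interest = $1,645.09; pay $157.07 → $1,488.02
Week 2: $1,488.02 +$3.20 interest = $1,491.22; pay $226.59 → $1,264.63
Week 3: $1,264.63 +$3.20 interest = $1,267.83; pay $296.11 → $971.72
Week 4: $971.72 +$3.20 interest = $974.92; pay $365.63 → $609.29
Week 5: $609.29 +$3.20 interest = $612.49; pay $435.15 → $177.34
Week 6: $177.34 +$3.20 interest = $180.54; pay $180.54 → $0.00
Total interest: $3.20 + $3.20 + $3.20 + $3.20 + $3.20 + $3.20 = $19.20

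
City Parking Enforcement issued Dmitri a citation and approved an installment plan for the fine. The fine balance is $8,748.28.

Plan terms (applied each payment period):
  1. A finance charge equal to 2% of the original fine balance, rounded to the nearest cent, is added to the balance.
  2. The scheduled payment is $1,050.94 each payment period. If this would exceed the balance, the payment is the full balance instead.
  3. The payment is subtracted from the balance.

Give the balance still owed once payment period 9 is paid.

Payment period 1: opening $8,748.28; interest $174.97 → $8,923.25; payment $1,050.94; balance $7,872.31
Payment period 2: opening $7,872.31; interest $174.97 → $8,047.28; payment $1,050.94; balance $6,996.34
Payment period 3: opening $6,996.34; interest $174.97 → $7,171.31; payment $1,050.94; balance $6,120.37
Payment period 4: opening $6,120.37; interest $174.97 → $6,295.34; payment $1,050.94; balance $5,244.40
Payment period 5: opening $5,244.40; interest $174.97 → $5,419.37; payment $1,050.94; balance $4,368.43
Payment period 6: opening $4,368.43; interest $174.97 → $4,543.40; payment $1,050.94; balance $3,492.46
Payment period 7: opening $3,492.46; interest $174.97 → $3,667.43; payment $1,050.94; balance $2,616.49
Payment period 8: opening $2,616.49; interest $174.97 → $2,791.46; payment $1,050.94; balance $1,740.52
Payment period 9: opening $1,740.52; interest $174.97 → $1,915.49; payment $1,050.94; balance $864.55

$864.55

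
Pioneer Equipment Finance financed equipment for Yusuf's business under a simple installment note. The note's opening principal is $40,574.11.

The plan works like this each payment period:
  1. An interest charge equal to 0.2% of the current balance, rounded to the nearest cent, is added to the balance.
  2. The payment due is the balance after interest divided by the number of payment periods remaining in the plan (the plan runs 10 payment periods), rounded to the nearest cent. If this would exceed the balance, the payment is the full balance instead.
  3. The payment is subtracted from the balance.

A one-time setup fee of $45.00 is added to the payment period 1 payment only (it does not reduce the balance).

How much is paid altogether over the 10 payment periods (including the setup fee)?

$41,068.12

Payment period 1: opening $40,574.11; interest $81.15 → $40,655.26; payment $4,065.53 (+ $45.00 fee); balance $36,589.73
Payment period 2: opening $36,589.73; interest $73.18 → $36,662.91; payment $4,073.66; balance $32,589.25
Payment period 3: opening $32,589.25; interest $65.18 → $32,654.43; payment $4,081.80; balance $28,572.63
Payment period 4: opening $28,572.63; interest $57.15 → $28,629.78; payment $4,089.97; balance $24,539.81
Payment period 5: opening $24,539.81; interest $49.08 → $24,588.89; payment $4,098.15; balance $20,490.74
Payment period 6: opening $20,490.74; interest $40.98 → $20,531.72; payment $4,106.34; balance $16,425.38
Payment period 7: opening $16,425.38; interest $32.85 → $16,458.23; payment $4,114.56; balance $12,343.67
Payment period 8: opening $12,343.67; interest $24.69 → $12,368.36; payment $4,122.79; balance $8,245.57
Payment period 9: opening $8,245.57; interest $16.49 → $8,262.06; payment $4,131.03; balance $4,131.03
Payment period 10: opening $4,131.03; interest $8.26 → $4,139.29; payment $4,139.29; balance $0.00
Total paid: $41,068.12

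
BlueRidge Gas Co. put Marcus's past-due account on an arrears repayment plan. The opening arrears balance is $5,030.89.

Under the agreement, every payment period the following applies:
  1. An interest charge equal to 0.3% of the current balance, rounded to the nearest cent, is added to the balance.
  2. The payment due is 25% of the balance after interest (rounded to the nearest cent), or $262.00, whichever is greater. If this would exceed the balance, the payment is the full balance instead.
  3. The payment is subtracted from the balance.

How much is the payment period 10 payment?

$131.88

Payment period 1: $5,030.89 +$15.09 interest = $5,045.98; pay $1,261.50 → $3,784.48
Payment period 2: $3,784.48 +$11.35 interest = $3,795.83; pay $948.96 → $2,846.87
Payment period 3: $2,846.87 +$8.54 interest = $2,855.41; pay $713.85 → $2,141.56
Payment period 4: $2,141.56 +$6.42 interest = $2,147.98; pay $537.00 → $1,610.98
Payment period 5: $1,610.98 +$4.83 interest = $1,615.81; pay $403.95 → $1,211.86
Payment period 6: $1,211.86 +$3.64 interest = $1,215.50; pay $303.88 → $911.62
Payment period 7: $911.62 +$2.73 interest = $914.35; pay $262.00 → $652.35
Payment period 8: $652.35 +$1.96 interest = $654.31; pay $262.00 → $392.31
Payment period 9: $392.31 +$1.18 interest = $393.49; pay $262.00 → $131.49
Payment period 10: $131.49 +$0.39 interest = $131.88; pay $131.88 → $0.00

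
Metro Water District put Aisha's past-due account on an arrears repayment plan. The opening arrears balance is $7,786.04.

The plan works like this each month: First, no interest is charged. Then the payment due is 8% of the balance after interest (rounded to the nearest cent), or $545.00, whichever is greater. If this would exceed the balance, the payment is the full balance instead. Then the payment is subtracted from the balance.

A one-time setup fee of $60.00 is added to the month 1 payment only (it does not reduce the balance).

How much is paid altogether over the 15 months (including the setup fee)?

$7,846.04

Month 1: $7,786.04 − $622.88 (+ $60.00 fee) → $7,163.16
Month 2: $7,163.16 − $573.05 → $6,590.11
Month 3: $6,590.11 − $545.00 → $6,045.11
Month 4: $6,045.11 − $545.00 → $5,500.11
Month 5: $5,500.11 − $545.00 → $4,955.11
Month 6: $4,955.11 − $545.00 → $4,410.11
Month 7: $4,410.11 − $545.00 → $3,865.11
Month 8: $3,865.11 − $545.00 → $3,320.11
Month 9: $3,320.11 − $545.00 → $2,775.11
Month 10: $2,775.11 − $545.00 → $2,230.11
Month 11: $2,230.11 − $545.00 → $1,685.11
Month 12: $1,685.11 − $545.00 → $1,140.11
Month 13: $1,140.11 − $545.00 → $595.11
Month 14: $595.11 − $545.00 → $50.11
Month 15: $50.11 − $50.11 → $0.00
Total paid: $7,846.04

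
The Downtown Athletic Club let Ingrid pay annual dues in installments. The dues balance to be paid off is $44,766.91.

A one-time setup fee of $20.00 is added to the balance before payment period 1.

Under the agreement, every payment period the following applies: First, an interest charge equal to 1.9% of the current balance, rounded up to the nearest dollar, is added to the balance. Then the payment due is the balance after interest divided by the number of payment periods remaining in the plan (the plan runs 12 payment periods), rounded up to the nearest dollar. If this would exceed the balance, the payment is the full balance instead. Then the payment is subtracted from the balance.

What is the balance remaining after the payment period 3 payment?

Payment period 1: opening $44,786.91; interest $851.00 → $45,637.91; payment $3,804.00; balance $41,833.91
Payment period 2: opening $41,833.91; interest $795.00 → $42,628.91; payment $3,876.00; balance $38,752.91
Payment period 3: opening $38,752.91; interest $737.00 → $39,489.91; payment $3,949.00; balance $35,540.91

$35,540.91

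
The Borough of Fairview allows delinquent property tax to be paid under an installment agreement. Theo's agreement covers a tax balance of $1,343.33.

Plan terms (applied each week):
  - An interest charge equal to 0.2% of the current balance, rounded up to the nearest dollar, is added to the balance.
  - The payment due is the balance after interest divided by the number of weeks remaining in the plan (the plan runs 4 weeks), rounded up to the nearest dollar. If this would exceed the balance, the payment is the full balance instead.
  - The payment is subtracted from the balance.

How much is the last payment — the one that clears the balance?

$338.33

Week 1: opening $1,343.33; interest $3.00 → $1,346.33; payment $337.00; balance $1,009.33
Week 2: opening $1,009.33; interest $3.00 → $1,012.33; payment $338.00; balance $674.33
Week 3: opening $674.33; interest $2.00 → $676.33; payment $339.00; balance $337.33
Week 4: opening $337.33; interest $1.00 → $338.33; payment $338.33; balance $0.00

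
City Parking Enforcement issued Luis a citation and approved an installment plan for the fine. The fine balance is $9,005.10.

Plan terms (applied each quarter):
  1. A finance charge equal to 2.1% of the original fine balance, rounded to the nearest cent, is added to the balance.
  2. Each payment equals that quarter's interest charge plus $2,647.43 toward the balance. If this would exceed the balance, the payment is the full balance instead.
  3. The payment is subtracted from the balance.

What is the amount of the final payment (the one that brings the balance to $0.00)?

Quarter 1: $9,005.10 +$189.11 interest = $9,194.21; pay $2,836.54 → $6,357.67
Quarter 2: $6,357.67 +$189.11 interest = $6,546.78; pay $2,836.54 → $3,710.24
Quarter 3: $3,710.24 +$189.11 interest = $3,899.35; pay $2,836.54 → $1,062.81
Quarter 4: $1,062.81 +$189.11 interest = $1,251.92; pay $1,251.92 → $0.00

$1,251.92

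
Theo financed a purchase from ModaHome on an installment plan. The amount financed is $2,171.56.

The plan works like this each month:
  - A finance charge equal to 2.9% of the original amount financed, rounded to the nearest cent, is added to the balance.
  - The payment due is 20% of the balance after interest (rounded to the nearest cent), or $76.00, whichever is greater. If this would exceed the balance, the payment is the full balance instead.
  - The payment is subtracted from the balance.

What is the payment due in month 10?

$114.51

Month 1: $2,171.56 +$62.98 interest = $2,234.54; pay $446.91 → $1,787.63
Month 2: $1,787.63 +$62.98 interest = $1,850.61; pay $370.12 → $1,480.49
Month 3: $1,480.49 +$62.98 interest = $1,543.47; pay $308.69 → $1,234.78
Month 4: $1,234.78 +$62.98 interest = $1,297.76; pay $259.55 → $1,038.21
Month 5: $1,038.21 +$62.98 interest = $1,101.19; pay $220.24 → $880.95
Month 6: $880.95 +$62.98 interest = $943.93; pay $188.79 → $755.14
Month 7: $755.14 +$62.98 interest = $818.12; pay $163.62 → $654.50
Month 8: $654.50 +$62.98 interest = $717.48; pay $143.50 → $573.98
Month 9: $573.98 +$62.98 interest = $636.96; pay $127.39 → $509.57
Month 10: $509.57 +$62.98 interest = $572.55; pay $114.51 → $458.04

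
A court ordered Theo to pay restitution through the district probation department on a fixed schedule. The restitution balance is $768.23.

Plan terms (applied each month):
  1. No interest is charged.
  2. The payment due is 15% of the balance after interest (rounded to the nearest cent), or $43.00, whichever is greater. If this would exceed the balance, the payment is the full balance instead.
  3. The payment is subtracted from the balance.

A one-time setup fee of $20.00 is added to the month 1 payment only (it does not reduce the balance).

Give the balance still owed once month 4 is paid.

$401.02

# | Opening | Payment | Fee | End bal
1 | $768.23 | $115.23 | $20.00 | $653.00
2 | $653.00 | $97.95 | — | $555.05
3 | $555.05 | $83.26 | — | $471.79
4 | $471.79 | $70.77 | — | $401.02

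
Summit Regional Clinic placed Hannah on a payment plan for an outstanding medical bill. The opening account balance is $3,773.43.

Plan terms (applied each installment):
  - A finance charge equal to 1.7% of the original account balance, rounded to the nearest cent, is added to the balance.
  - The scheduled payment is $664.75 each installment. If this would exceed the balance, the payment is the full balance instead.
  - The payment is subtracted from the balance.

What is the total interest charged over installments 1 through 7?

Installment 1: $3,773.43 +$64.15 interest = $3,837.58; pay $664.75 → $3,172.83
Installment 2: $3,172.83 +$64.15 interest = $3,236.98; pay $664.75 → $2,572.23
Installment 3: $2,572.23 +$64.15 interest = $2,636.38; pay $664.75 → $1,971.63
Installment 4: $1,971.63 +$64.15 interest = $2,035.78; pay $664.75 → $1,371.03
Installment 5: $1,371.03 +$64.15 interest = $1,435.18; pay $664.75 → $770.43
Installment 6: $770.43 +$64.15 interest = $834.58; pay $664.75 → $169.83
Installment 7: $169.83 +$64.15 interest = $233.98; pay $233.98 → $0.00
Total interest: $64.15 + $64.15 + $64.15 + $64.15 + $64.15 + $64.15 + $64.15 = $449.05

$449.05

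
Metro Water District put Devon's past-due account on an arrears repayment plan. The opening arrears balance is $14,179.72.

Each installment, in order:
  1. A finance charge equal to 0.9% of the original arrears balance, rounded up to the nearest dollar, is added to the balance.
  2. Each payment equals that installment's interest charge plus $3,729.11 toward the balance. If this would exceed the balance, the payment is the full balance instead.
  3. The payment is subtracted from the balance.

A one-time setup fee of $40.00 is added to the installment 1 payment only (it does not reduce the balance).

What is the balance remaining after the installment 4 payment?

Installment 1: $14,179.72 +$128.00 interest = $14,307.72; pay $3,857.11 (+ $40.00 fee) → $10,450.61
Installment 2: $10,450.61 +$128.00 interest = $10,578.61; pay $3,857.11 → $6,721.50
Installment 3: $6,721.50 +$128.00 interest = $6,849.50; pay $3,857.11 → $2,992.39
Installment 4: $2,992.39 +$128.00 interest = $3,120.39; pay $3,120.39 → $0.00

$0.00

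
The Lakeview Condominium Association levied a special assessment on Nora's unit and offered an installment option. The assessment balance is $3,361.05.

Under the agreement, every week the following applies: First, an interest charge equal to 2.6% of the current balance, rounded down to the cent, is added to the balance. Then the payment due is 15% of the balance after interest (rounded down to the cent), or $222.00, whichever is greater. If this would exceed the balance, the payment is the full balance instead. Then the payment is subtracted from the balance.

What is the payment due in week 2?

# | Opening | Interest | Payment | End bal
1 | $3,361.05 | $87.38 | $517.26 | $2,931.17
2 | $2,931.17 | $76.21 | $451.10 | $2,556.28

$451.10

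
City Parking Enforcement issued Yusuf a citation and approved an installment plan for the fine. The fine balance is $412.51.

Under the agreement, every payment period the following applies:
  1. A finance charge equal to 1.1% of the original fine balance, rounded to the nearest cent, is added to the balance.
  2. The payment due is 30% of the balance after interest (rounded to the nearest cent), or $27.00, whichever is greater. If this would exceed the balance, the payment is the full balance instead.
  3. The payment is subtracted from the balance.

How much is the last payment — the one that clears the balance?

$15.30

Payment period 1: opening $412.51; interest $4.54 → $417.05; payment $125.12; balance $291.93
Payment period 2: opening $291.93; interest $4.54 → $296.47; payment $88.94; balance $207.53
Payment period 3: opening $207.53; interest $4.54 → $212.07; payment $63.62; balance $148.45
Payment period 4: opening $148.45; interest $4.54 → $152.99; payment $45.90; balance $107.09
Payment period 5: opening $107.09; interest $4.54 → $111.63; payment $33.49; balance $78.14
Payment period 6: opening $78.14; interest $4.54 → $82.68; payment $27.00; balance $55.68
Payment period 7: opening $55.68; interest $4.54 → $60.22; payment $27.00; balance $33.22
Payment period 8: opening $33.22; interest $4.54 → $37.76; payment $27.00; balance $10.76
Payment period 9: opening $10.76; interest $4.54 → $15.30; payment $15.30; balance $0.00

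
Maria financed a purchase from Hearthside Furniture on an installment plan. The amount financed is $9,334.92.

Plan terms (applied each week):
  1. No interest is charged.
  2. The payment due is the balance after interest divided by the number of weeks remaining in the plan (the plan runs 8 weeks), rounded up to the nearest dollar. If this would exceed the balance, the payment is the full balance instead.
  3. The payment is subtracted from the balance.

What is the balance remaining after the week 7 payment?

$1,165.92

Week 1: $9,334.92 − $1,167.00 → $8,167.92
Week 2: $8,167.92 − $1,167.00 → $7,000.92
Week 3: $7,000.92 − $1,167.00 → $5,833.92
Week 4: $5,833.92 − $1,167.00 → $4,666.92
Week 5: $4,666.92 − $1,167.00 → $3,499.92
Week 6: $3,499.92 − $1,167.00 → $2,332.92
Week 7: $2,332.92 − $1,167.00 → $1,165.92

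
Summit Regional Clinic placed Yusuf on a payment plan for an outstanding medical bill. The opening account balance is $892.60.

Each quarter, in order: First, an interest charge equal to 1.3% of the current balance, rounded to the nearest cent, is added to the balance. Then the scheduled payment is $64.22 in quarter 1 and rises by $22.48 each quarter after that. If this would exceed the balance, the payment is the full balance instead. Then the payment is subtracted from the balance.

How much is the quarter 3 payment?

# | Opening | Interest | Payment | End bal
1 | $892.60 | $11.60 | $64.22 | $839.98
2 | $839.98 | $10.92 | $86.70 | $764.20
3 | $764.20 | $9.93 | $109.18 | $664.95

$109.18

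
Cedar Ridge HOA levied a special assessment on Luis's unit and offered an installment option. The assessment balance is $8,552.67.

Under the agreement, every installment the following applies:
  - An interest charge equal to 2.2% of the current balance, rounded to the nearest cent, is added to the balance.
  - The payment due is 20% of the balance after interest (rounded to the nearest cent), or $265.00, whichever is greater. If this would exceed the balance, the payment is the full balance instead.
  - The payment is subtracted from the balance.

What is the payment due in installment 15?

# | Opening | Interest | Payment | End bal
1 | $8,552.67 | $188.16 | $1,748.17 | $6,992.66
2 | $6,992.66 | $153.84 | $1,429.30 | $5,717.20
3 | $5,717.20 | $125.78 | $1,168.60 | $4,674.38
4 | $4,674.38 | $102.84 | $955.44 | $3,821.78
5 | $3,821.78 | $84.08 | $781.17 | $3,124.69
6 | $3,124.69 | $68.74 | $638.69 | $2,554.74
7 | $2,554.74 | $56.20 | $522.19 | $2,088.75
8 | $2,088.75 | $45.95 | $426.94 | $1,707.76
9 | $1,707.76 | $37.57 | $349.07 | $1,396.26
10 | $1,396.26 | $30.72 | $285.40 | $1,141.58
11 | $1,141.58 | $25.11 | $265.00 | $901.69
12 | $901.69 | $19.84 | $265.00 | $656.53
13 | $656.53 | $14.44 | $265.00 | $405.97
14 | $405.97 | $8.93 | $265.00 | $149.90
15 | $149.90 | $3.30 | $153.20 | $0.00

$153.20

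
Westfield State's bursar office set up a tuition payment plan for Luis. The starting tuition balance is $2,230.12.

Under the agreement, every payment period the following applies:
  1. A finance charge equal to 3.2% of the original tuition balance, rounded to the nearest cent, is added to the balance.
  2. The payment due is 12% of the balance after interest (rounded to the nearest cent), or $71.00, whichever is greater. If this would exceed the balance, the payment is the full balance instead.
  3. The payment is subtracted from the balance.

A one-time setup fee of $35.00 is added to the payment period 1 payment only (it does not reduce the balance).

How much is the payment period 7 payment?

Payment period 1: $2,230.12 +$71.36 interest = $2,301.48; pay $276.18 (+ $35.00 fee) → $2,025.30
Payment period 2: $2,025.30 +$71.36 interest = $2,096.66; pay $251.60 → $1,845.06
Payment period 3: $1,845.06 +$71.36 interest = $1,916.42; pay $229.97 → $1,686.45
Payment period 4: $1,686.45 +$71.36 interest = $1,757.81; pay $210.94 → $1,546.87
Payment period 5: $1,546.87 +$71.36 interest = $1,618.23; pay $194.19 → $1,424.04
Payment period 6: $1,424.04 +$71.36 interest = $1,495.40; pay $179.45 → $1,315.95
Payment period 7: $1,315.95 +$71.36 interest = $1,387.31; pay $166.48 → $1,220.83

$166.48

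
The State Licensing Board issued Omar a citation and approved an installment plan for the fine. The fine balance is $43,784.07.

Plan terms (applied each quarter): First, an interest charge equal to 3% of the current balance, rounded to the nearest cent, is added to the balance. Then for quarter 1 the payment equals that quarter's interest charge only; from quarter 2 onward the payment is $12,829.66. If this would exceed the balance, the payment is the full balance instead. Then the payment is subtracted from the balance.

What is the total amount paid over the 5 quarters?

$48,237.01

Quarter 1: $43,784.07 +$1,313.52 interest = $45,097.59; pay $1,313.52 → $43,784.07
Quarter 2: $43,784.07 +$1,313.52 interest = $45,097.59; pay $12,829.66 → $32,267.93
Quarter 3: $32,267.93 +$968.04 interest = $33,235.97; pay $12,829.66 → $20,406.31
Quarter 4: $20,406.31 +$612.19 interest = $21,018.50; pay $12,829.66 → $8,188.84
Quarter 5: $8,188.84 +$245.67 interest = $8,434.51; pay $8,434.51 → $0.00
Total paid: $48,237.01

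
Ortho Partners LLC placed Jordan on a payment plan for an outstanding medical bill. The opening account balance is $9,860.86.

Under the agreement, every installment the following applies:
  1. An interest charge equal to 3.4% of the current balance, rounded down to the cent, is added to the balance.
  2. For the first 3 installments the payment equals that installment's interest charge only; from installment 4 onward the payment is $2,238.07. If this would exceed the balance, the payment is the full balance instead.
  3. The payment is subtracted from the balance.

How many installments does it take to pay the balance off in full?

Installment 1: $9,860.86 +$335.26 interest = $10,196.12; pay $335.26 → $9,860.86
Installment 2: $9,860.86 +$335.26 interest = $10,196.12; pay $335.26 → $9,860.86
Installment 3: $9,860.86 +$335.26 interest = $10,196.12; pay $335.26 → $9,860.86
Installment 4: $9,860.86 +$335.26 interest = $10,196.12; pay $2,238.07 → $7,958.05
Installment 5: $7,958.05 +$270.57 interest = $8,228.62; pay $2,238.07 → $5,990.55
Installment 6: $5,990.55 +$203.67 interest = $6,194.22; pay $2,238.07 → $3,956.15
Installment 7: $3,956.15 +$134.50 interest = $4,090.65; pay $2,238.07 → $1,852.58
Installment 8: $1,852.58 +$62.98 interest = $1,915.56; pay $1,915.56 → $0.00
Balance reaches $0.00 in installment 8.

8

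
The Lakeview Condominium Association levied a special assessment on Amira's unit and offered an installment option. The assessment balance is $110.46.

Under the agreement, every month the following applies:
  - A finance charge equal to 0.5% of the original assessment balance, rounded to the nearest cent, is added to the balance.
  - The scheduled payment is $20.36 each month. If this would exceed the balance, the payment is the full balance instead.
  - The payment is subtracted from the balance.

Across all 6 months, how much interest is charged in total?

Month 1: opening $110.46; interest $0.55 → $111.01; payment $20.36; balance $90.65
Month 2: opening $90.65; interest $0.55 → $91.20; payment $20.36; balance $70.84
Month 3: opening $70.84; interest $0.55 → $71.39; payment $20.36; balance $51.03
Month 4: opening $51.03; interest $0.55 → $51.58; payment $20.36; balance $31.22
Month 5: opening $31.22; interest $0.55 → $31.77; payment $20.36; balance $11.41
Month 6: opening $11.41; interest $0.55 → $11.96; payment $11.96; balance $0.00
Total interest: $0.55 + $0.55 + $0.55 + $0.55 + $0.55 + $0.55 = $3.30

$3.30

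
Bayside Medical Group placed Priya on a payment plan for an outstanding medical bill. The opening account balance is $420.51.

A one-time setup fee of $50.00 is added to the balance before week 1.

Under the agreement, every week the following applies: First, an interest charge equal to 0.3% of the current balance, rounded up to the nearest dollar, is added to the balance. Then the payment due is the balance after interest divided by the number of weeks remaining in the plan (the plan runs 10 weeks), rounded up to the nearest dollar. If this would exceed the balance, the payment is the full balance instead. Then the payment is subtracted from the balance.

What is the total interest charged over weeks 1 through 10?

Week 1: $470.51 +$2.00 interest = $472.51; pay $48.00 → $424.51
Week 2: $424.51 +$2.00 interest = $426.51; pay $48.00 → $378.51
Week 3: $378.51 +$2.00 interest = $380.51; pay $48.00 → $332.51
Week 4: $332.51 +$1.00 interest = $333.51; pay $48.00 → $285.51
Week 5: $285.51 +$1.00 interest = $286.51; pay $48.00 → $238.51
Week 6: $238.51 +$1.00 interest = $239.51; pay $48.00 → $191.51
Week 7: $191.51 +$1.00 interest = $192.51; pay $49.00 → $143.51
Week 8: $143.51 +$1.00 interest = $144.51; pay $49.00 → $95.51
Week 9: $95.51 +$1.00 interest = $96.51; pay $49.00 → $47.51
Week 10: $47.51 +$1.00 interest = $48.51; pay $48.51 → $0.00
Total interest: $2.00 + $2.00 + $2.00 + $1.00 + $1.00 + $1.00 + $1.00 + $1.00 + $1.00 + $1.00 = $13.00

$13.00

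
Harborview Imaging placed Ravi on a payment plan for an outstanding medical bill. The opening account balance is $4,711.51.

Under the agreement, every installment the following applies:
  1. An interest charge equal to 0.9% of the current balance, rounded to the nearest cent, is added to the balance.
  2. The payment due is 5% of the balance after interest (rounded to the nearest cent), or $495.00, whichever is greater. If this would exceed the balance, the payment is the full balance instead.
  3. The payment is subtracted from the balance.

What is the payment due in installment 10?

Installment 1: opening $4,711.51; interest $42.40 → $4,753.91; payment $495.00; balance $4,258.91
Installment 2: opening $4,258.91; interest $38.33 → $4,297.24; payment $495.00; balance $3,802.24
Installment 3: opening $3,802.24; interest $34.22 → $3,836.46; payment $495.00; balance $3,341.46
Installment 4: opening $3,341.46; interest $30.07 → $3,371.53; payment $495.00; balance $2,876.53
Installment 5: opening $2,876.53; interest $25.89 → $2,902.42; payment $495.00; balance $2,407.42
Installment 6: opening $2,407.42; interest $21.67 → $2,429.09; payment $495.00; balance $1,934.09
Installment 7: opening $1,934.09; interest $17.41 → $1,951.50; payment $495.00; balance $1,456.50
Installment 8: opening $1,456.50; interest $13.11 → $1,469.61; payment $495.00; balance $974.61
Installment 9: opening $974.61; interest $8.77 → $983.38; payment $495.00; balance $488.38
Installment 10: opening $488.38; interest $4.40 → $492.78; payment $492.78; balance $0.00

$492.78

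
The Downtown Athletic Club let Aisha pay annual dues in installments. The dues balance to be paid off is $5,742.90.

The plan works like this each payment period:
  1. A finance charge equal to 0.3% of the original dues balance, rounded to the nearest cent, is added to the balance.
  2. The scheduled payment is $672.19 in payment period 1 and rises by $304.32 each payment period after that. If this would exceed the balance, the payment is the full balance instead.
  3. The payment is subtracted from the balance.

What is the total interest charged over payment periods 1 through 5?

Payment period 1: opening $5,742.90; interest $17.23 → $5,760.13; payment $672.19; balance $5,087.94
Payment period 2: opening $5,087.94; interest $17.23 → $5,105.17; payment $976.51; balance $4,128.66
Payment period 3: opening $4,128.66; interest $17.23 → $4,145.89; payment $1,280.83; balance $2,865.06
Payment period 4: opening $2,865.06; interest $17.23 → $2,882.29; payment $1,585.15; balance $1,297.14
Payment period 5: opening $1,297.14; interest $17.23 → $1,314.37; payment $1,314.37; balance $0.00
Total interest: $17.23 + $17.23 + $17.23 + $17.23 + $17.23 = $86.15

$86.15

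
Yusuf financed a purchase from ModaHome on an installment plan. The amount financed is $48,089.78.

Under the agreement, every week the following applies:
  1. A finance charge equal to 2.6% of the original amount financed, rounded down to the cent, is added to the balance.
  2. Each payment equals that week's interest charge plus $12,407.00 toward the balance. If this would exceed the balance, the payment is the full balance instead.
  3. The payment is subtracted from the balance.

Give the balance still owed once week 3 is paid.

$10,868.78

Week 1: $48,089.78 +$1,250.33 interest = $49,340.11; pay $13,657.33 → $35,682.78
Week 2: $35,682.78 +$1,250.33 interest = $36,933.11; pay $13,657.33 → $23,275.78
Week 3: $23,275.78 +$1,250.33 interest = $24,526.11; pay $13,657.33 → $10,868.78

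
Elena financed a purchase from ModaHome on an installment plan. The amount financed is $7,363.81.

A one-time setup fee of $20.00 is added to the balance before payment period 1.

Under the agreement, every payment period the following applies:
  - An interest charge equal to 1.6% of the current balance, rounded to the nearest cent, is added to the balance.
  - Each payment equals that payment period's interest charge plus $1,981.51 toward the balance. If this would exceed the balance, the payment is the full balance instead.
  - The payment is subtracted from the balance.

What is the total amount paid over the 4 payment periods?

$7,666.15

Payment period 1: $7,383.81 +$118.14 interest = $7,501.95; pay $2,099.65 → $5,402.30
Payment period 2: $5,402.30 +$86.44 interest = $5,488.74; pay $2,067.95 → $3,420.79
Payment period 3: $3,420.79 +$54.73 interest = $3,475.52; pay $2,036.24 → $1,439.28
Payment period 4: $1,439.28 +$23.03 interest = $1,462.31; pay $1,462.31 → $0.00
Total paid: $7,666.15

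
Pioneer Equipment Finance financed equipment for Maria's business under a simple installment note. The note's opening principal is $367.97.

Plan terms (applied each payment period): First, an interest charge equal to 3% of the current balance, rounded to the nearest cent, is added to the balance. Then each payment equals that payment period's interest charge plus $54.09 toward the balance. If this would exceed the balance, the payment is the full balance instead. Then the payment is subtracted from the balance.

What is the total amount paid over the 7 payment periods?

Payment period 1: $367.97 +$11.04 interest = $379.01; pay $65.13 → $313.88
Payment period 2: $313.88 +$9.42 interest = $323.30; pay $63.51 → $259.79
Payment period 3: $259.79 +$7.79 interest = $267.58; pay $61.88 → $205.70
Payment period 4: $205.70 +$6.17 interest = $211.87; pay $60.26 → $151.61
Payment period 5: $151.61 +$4.55 interest = $156.16; pay $58.64 → $97.52
Payment period 6: $97.52 +$2.93 interest = $100.45; pay $57.02 → $43.43
Payment period 7: $43.43 +$1.30 interest = $44.73; pay $44.73 → $0.00
Total paid: $411.17

$411.17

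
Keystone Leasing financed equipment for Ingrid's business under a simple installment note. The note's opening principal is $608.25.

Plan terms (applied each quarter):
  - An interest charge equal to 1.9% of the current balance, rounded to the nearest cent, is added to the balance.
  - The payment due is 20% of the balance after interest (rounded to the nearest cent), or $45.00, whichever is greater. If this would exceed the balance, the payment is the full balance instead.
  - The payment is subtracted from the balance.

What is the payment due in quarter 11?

$7.00

# | Opening | Interest | Payment | End bal
1 | $608.25 | $11.56 | $123.96 | $495.85
2 | $495.85 | $9.42 | $101.05 | $404.22
3 | $404.22 | $7.68 | $82.38 | $329.52
4 | $329.52 | $6.26 | $67.16 | $268.62
5 | $268.62 | $5.10 | $54.74 | $218.98
6 | $218.98 | $4.16 | $45.00 | $178.14
7 | $178.14 | $3.38 | $45.00 | $136.52
8 | $136.52 | $2.59 | $45.00 | $94.11
9 | $94.11 | $1.79 | $45.00 | $50.90
10 | $50.90 | $0.97 | $45.00 | $6.87
11 | $6.87 | $0.13 | $7.00 | $0.00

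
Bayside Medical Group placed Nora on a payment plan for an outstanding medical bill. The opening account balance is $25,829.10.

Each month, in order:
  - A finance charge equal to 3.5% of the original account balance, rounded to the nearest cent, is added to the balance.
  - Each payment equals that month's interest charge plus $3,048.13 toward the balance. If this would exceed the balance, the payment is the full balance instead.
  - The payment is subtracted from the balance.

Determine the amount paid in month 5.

$3,952.15

# | Opening | Interest | Payment | End bal
1 | $25,829.10 | $904.02 | $3,952.15 | $22,780.97
2 | $22,780.97 | $904.02 | $3,952.15 | $19,732.84
3 | $19,732.84 | $904.02 | $3,952.15 | $16,684.71
4 | $16,684.71 | $904.02 | $3,952.15 | $13,636.58
5 | $13,636.58 | $904.02 | $3,952.15 | $10,588.45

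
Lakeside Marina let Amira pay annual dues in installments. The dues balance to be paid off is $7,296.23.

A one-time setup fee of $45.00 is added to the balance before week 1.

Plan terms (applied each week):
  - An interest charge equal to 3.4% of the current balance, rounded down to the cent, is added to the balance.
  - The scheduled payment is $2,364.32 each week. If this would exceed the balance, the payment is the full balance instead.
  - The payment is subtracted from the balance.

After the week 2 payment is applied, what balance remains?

$3,039.89

Week 1: $7,341.23 +$249.60 interest = $7,590.83; pay $2,364.32 → $5,226.51
Week 2: $5,226.51 +$177.70 interest = $5,404.21; pay $2,364.32 → $3,039.89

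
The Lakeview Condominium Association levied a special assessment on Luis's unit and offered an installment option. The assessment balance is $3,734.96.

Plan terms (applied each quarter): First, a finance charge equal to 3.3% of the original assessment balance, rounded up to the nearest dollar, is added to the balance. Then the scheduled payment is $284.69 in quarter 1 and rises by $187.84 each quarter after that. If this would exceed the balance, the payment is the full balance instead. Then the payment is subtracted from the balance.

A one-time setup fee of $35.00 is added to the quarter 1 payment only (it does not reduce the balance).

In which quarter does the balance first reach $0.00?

6

Quarter 1: $3,734.96 +$124.00 interest = $3,858.96; pay $284.69 (+ $35.00 fee) → $3,574.27
Quarter 2: $3,574.27 +$124.00 interest = $3,698.27; pay $472.53 → $3,225.74
Quarter 3: $3,225.74 +$124.00 interest = $3,349.74; pay $660.37 → $2,689.37
Quarter 4: $2,689.37 +$124.00 interest = $2,813.37; pay $848.21 → $1,965.16
Quarter 5: $1,965.16 +$124.00 interest = $2,089.16; pay $1,036.05 → $1,053.11
Quarter 6: $1,053.11 +$124.00 interest = $1,177.11; pay $1,177.11 → $0.00
Balance reaches $0.00 in quarter 6.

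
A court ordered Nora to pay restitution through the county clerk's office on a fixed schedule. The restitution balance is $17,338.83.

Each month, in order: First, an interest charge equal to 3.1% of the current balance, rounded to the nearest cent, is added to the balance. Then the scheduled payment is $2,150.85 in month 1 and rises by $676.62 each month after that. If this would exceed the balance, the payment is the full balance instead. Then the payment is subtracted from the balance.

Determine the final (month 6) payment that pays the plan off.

# | Opening | Interest | Payment | End bal
1 | $17,338.83 | $537.50 | $2,150.85 | $15,725.48
2 | $15,725.48 | $487.49 | $2,827.47 | $13,385.50
3 | $13,385.50 | $414.95 | $3,504.09 | $10,296.36
4 | $10,296.36 | $319.19 | $4,180.71 | $6,434.84
5 | $6,434.84 | $199.48 | $4,857.33 | $1,776.99
6 | $1,776.99 | $55.09 | $1,832.08 | $0.00

$1,832.08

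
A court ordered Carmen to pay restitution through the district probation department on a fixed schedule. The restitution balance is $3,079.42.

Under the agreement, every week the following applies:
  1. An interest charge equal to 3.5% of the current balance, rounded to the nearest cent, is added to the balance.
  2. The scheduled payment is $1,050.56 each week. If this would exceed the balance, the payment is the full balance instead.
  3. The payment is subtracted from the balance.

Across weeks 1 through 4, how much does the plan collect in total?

$3,307.89

# | Opening | Interest | Payment | End bal
1 | $3,079.42 | $107.78 | $1,050.56 | $2,136.64
2 | $2,136.64 | $74.78 | $1,050.56 | $1,160.86
3 | $1,160.86 | $40.63 | $1,050.56 | $150.93
4 | $150.93 | $5.28 | $156.21 | $0.00
Total paid: $3,307.89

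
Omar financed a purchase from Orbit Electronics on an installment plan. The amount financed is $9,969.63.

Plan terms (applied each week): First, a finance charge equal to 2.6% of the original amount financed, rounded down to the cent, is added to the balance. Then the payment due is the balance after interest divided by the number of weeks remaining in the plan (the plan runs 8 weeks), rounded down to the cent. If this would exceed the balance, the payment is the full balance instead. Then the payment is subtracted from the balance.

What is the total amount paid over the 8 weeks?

$12,043.31

Week 1: $9,969.63 +$259.21 interest = $10,228.84; pay $1,278.60 → $8,950.24
Week 2: $8,950.24 +$259.21 interest = $9,209.45; pay $1,315.63 → $7,893.82
Week 3: $7,893.82 +$259.21 interest = $8,153.03; pay $1,358.83 → $6,794.20
Week 4: $6,794.20 +$259.21 interest = $7,053.41; pay $1,410.68 → $5,642.73
Week 5: $5,642.73 +$259.21 interest = $5,901.94; pay $1,475.48 → $4,426.46
Week 6: $4,426.46 +$259.21 interest = $4,685.67; pay $1,561.89 → $3,123.78
Week 7: $3,123.78 +$259.21 interest = $3,382.99; pay $1,691.49 → $1,691.50
Week 8: $1,691.50 +$259.21 interest = $1,950.71; pay $1,950.71 → $0.00
Total paid: $12,043.31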